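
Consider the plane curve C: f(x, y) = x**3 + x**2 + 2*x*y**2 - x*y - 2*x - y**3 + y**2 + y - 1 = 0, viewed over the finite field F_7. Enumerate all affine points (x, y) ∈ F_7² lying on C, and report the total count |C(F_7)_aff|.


Affine F_7-points: {(0, 1), (0, 6), (2, 0), (2, 6), (4, 6), (6, 2)}; count = 6.

For each of the 49 pairs (x, y) ∈ F_7², evaluate f(x, y) mod 7. Record the zeros.
  x = 0: [0↦6, 1↦0, 2↦4, 3↦5, 4↦4, 5↦2, 6↦0]  zeros at y ∈ {1, 6}
  x = 1: [0↦6, 1↦1, 2↦3, 3↦6, 4↦4, 5↦5, 6↦3]  zeros at y ∈ ∅
  x = 2: [0↦0, 1↦3, 2↦3, 3↦1, 4↦5, 5↦2, 6↦0]  zeros at y ∈ {0, 6}
  x = 3: [0↦1, 1↦5, 2↦3, 3↦3, 4↦6, 5↦6, 6↦4]  zeros at y ∈ ∅
  x = 4: [0↦1, 1↦6, 2↦2, 3↦4, 4↦6, 5↦2, 6↦0]  zeros at y ∈ {6}
  x = 5: [0↦6, 1↦5, 2↦6, 3↦3, 4↦4, 5↦3, 6↦1]  zeros at y ∈ ∅
  x = 6: [0↦1, 1↦1, 2↦0, 3↦6, 4↦6, 5↦1, 6↦6]  zeros at y ∈ {2}
Collecting zeros: affine points = {(0, 1), (0, 6), (2, 0), (2, 6), (4, 6), (6, 2)}.
Total count |C(F_7)_aff| = 6.


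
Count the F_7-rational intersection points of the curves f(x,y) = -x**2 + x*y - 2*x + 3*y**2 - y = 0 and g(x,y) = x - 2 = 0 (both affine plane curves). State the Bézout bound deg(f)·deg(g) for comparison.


Common zeros: ∅; count = 0; Bézout bound = 2.

deg(f) = 2, deg(g) = 1, so Bézout bound = 2.
Scan x ∈ F_7. For each x, list the y ∈ F_7 with f(x, y) ≡ 0 and those with g(x, y) ≡ 0 (mod 7); the common zeros in that column are the intersection.
  x = 0: f ≡ 0 at y ∈ {0, 5}; g ≡ 0 at y ∈ ∅; common: ∅.
  x = 1: f ≡ 0 at y ∈ {1, 6}; g ≡ 0 at y ∈ ∅; common: ∅.
  x = 2: f ≡ 0 at y ∈ ∅; g ≡ 0 at y ∈ {0, 1, 2, 3, 4, 5, 6}; common: ∅.
  x = 3: f ≡ 0 at y ∈ {5, 6}; g ≡ 0 at y ∈ ∅; common: ∅.
  x = 4: f ≡ 0 at y ∈ ∅; g ≡ 0 at y ∈ ∅; common: ∅.
  x = 5: f ≡ 0 at y ∈ {0, 1}; g ≡ 0 at y ∈ ∅; common: ∅.
  x = 6: f ≡ 0 at y ∈ ∅; g ≡ 0 at y ∈ ∅; common: ∅.
Collecting: common zeros = ∅, so the count is 0.
Comparison with the Bézout bound: 0 ≤ 2 = deg(f)·deg(g), as expected for curves with no common component (the affine F_7-count falls short of the bound because intersections may lie at infinity, over extension fields, or carry multiplicity).


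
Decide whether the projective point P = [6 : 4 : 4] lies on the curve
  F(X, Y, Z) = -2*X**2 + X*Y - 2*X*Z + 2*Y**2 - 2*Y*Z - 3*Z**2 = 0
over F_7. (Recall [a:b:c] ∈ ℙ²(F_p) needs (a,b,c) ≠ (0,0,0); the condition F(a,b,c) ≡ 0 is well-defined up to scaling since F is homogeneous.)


F(6,4,4) ≡ 3 (mod 7); P is NOT on the curve.

Evaluate F(6, 4, 4) term-by-term (mod 7).
  -2*X**2 ↦ -2·36·1·1 = -72
  X*Y ↦ 1·6·4·1 = 24
  -2*X*Z ↦ -2·6·1·4 = -48
  2*Y**2 ↦ 2·1·16·1 = 32
  -2*Y*Z ↦ -2·1·4·4 = -32
  -3*Z**2 ↦ -3·1·1·16 = -48
Sum: F(6, 4, 4) = (-72) + (24) + (-48) + (32) + (-32) + (-48) = -144.
Reducing mod 7: -144 ≡ 3 (mod 7).
Since F(a, b, c) ≡ 3 ≠ 0 (mod 7), P does NOT lie on the curve.


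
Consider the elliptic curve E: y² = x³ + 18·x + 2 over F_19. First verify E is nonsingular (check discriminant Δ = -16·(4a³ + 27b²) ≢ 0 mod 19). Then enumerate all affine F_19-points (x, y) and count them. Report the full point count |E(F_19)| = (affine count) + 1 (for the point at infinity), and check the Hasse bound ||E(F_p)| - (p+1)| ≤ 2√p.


Affine points = {(3, 8), (3, 11), (4, 9), (4, 10), (9, 0), (10, 2), (10, 17), (11, 7), (11, 12), (13, 1), (13, 18), (16, 4), (16, 15)}; affine count = 13; |E(F_19)| = 14.

Discriminant check: Δ ∝ 4a³ + 27b² = 4·18³ + 27·2² = 4·5832 + 27·4 ≡ 9 (mod 19). Nonzero ⇒ E is nonsingular.
For each x ∈ F_19, compute rhs = x³ + 18·x + 2 mod 19, then count y ∈ F_19 with y² ≡ rhs.
  x = 0: rhs = 2, matching y values: none (0 points).
  x = 1: rhs = 2, matching y values: none (0 points).
  x = 2: rhs = 8, matching y values: none (0 points).
  x = 3: rhs = 7, matching y values: 8, 11 (2 points).
  x = 4: rhs = 5, matching y values: 9, 10 (2 points).
  x = 5: rhs = 8, matching y values: none (0 points).
  x = 6: rhs = 3, matching y values: none (0 points).
  x = 7: rhs = 15, matching y values: none (0 points).
  x = 8: rhs = 12, matching y values: none (0 points).
  x = 9: rhs = 0, matching y values: 0 (1 points).
  x = 10: rhs = 4, matching y values: 2, 17 (2 points).
  x = 11: rhs = 11, matching y values: 7, 12 (2 points).
  x = 12: rhs = 8, matching y values: none (0 points).
  x = 13: rhs = 1, matching y values: 1, 18 (2 points).
  x = 14: rhs = 15, matching y values: none (0 points).
  x = 15: rhs = 18, matching y values: none (0 points).
  x = 16: rhs = 16, matching y values: 4, 15 (2 points).
  x = 17: rhs = 15, matching y values: none (0 points).
  x = 18: rhs = 2, matching y values: none (0 points).
Total affine count: 13.
Full point count |E(F_19)| = 13 + 1 = 14.
Hasse bound: |14 − (19+1)| = |-6| = 6 ≤ 2√19 ≈ 8.7178 ✓.


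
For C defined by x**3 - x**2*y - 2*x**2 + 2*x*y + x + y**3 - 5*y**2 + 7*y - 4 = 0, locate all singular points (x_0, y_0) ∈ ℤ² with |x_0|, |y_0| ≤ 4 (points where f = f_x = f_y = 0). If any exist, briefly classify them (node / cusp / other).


Singular points: {(1, 2)}; classification: node.

Compute partial derivatives:
  f_x = 3*x**2 - 2*x*y - 4*x + 2*y + 1.
  f_y = -x**2 + 2*x + 3*y**2 - 10*y + 7.
Scan x_0 ∈ {−4, ..., 4}. For each x_0, f_y(x_0, y) is a polynomial in y; find its integer roots y ∈ {−4, ..., 4}, then test f_x and f at those candidates.
  x = -4: f_y(-4, y) = 3*y**2 - 10*y - 17; no integer root y with |y| ≤ 4.
  x = -3: f_y(-3, y) = 3*y**2 - 10*y - 8; vanishes at y ∈ {4}. (-3, 4): f_x = 72 ≠ 0.
  x = -2: f_y(-2, y) = 3*y**2 - 10*y - 1; no integer root y with |y| ≤ 4.
  x = -1: f_y(-1, y) = 3*y**2 - 10*y + 4; no integer root y with |y| ≤ 4.
  x = 0: f_y(0, y) = 3*y**2 - 10*y + 7; vanishes at y ∈ {1}. (0, 1): f_x = 3 ≠ 0.
  x = 1: f_y(1, y) = 3*y**2 - 10*y + 8; vanishes at y ∈ {2}. (1, 2): f_x = 0, f = 0 — SINGULAR.
  x = 2: f_y(2, y) = 3*y**2 - 10*y + 7; vanishes at y ∈ {1}. (2, 1): f_x = 3 ≠ 0.
  x = 3: f_y(3, y) = 3*y**2 - 10*y + 4; no integer root y with |y| ≤ 4.
  x = 4: f_y(4, y) = 3*y**2 - 10*y - 1; no integer root y with |y| ≤ 4.
Only singular point on the grid: (1, 2).
Classify: substitute x = 1 + u, y = 2 + v and expand: f = u**3 - u**2*v - u**2 + v**3 + v**2.
No constant or linear terms (consistent with a singular point). Quadratic part: -u**2 + v**2. Cubic part: u**3 - u**2*v + v**3.
The quadratic part v**2 - u**2 = (v − u)(v + u) splits into two distinct linear factors, so there are two distinct tangent lines y − 2 = ±(x − 1) — this is a node (ordinary double point).
Classification: node.


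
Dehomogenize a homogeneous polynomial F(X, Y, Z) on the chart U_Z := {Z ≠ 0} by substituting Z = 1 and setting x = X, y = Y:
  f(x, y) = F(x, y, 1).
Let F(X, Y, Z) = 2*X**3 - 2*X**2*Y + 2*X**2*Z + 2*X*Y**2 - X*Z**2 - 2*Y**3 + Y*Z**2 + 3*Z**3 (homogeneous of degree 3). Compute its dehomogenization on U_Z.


f(x, y) = 2*x**3 - 2*x**2*y + 2*x**2 + 2*x*y**2 - x - 2*y**3 + y + 3

On U_Z we set Z = 1. Each monomial c·X^i·Y^j·Z^k in F becomes c·x^i·y^j·1^k = c·x^i·y^j.
Substituting Z = 1: F(X, Y, 1) = 2*x**3 - 2*x**2*y + 2*x**2 + 2*x*y**2 - x - 2*y**3 + y + 3.
Note: deg(f) ≤ deg(F) = 3; strict inequality happens when F is divisible by Z (lost terms).


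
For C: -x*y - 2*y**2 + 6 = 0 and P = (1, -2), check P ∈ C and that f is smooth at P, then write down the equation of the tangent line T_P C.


Tangent line at P: 2*x + 7*y + 12 = 0.

Step 1: f(1, -2) = 0, so P lies on C.
Step 2: partial derivatives
  f_x(x, y) = -y, f_y(x, y) = -x - 4*y.
  f_x(P) = 2, f_y(P) = 7 (gradient nonzero, so P is smooth).
Step 3: tangent line at P: 2·(x − 1) + 7·(y − -2) = 0.
Expanding: 2*x + 7*y + 12 = 0.


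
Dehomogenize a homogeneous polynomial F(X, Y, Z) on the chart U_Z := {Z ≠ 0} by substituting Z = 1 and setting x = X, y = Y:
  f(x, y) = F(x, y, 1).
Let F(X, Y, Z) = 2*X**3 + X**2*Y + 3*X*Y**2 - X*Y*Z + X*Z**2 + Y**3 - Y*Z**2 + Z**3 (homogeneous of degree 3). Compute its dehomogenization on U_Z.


f(x, y) = 2*x**3 + x**2*y + 3*x*y**2 - x*y + x + y**3 - y + 1

On U_Z we set Z = 1. Each monomial c·X^i·Y^j·Z^k in F becomes c·x^i·y^j·1^k = c·x^i·y^j.
Substituting Z = 1: F(X, Y, 1) = 2*x**3 + x**2*y + 3*x*y**2 - x*y + x + y**3 - y + 1.
Note: deg(f) ≤ deg(F) = 3; strict inequality happens when F is divisible by Z (lost terms).


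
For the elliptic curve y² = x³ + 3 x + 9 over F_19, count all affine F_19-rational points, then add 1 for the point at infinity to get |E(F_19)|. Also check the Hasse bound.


Affine points = {(0, 3), (0, 16), (2, 2), (2, 17), (3, 8), (3, 11), (4, 3), (4, 16), (5, 4), (5, 15), (9, 9), (9, 10), (11, 9), (11, 10), (12, 5), (12, 14), (15, 3), (15, 16), (16, 7), (16, 12), (18, 9), (18, 10)}; affine count = 22; |E(F_19)| = 23.

Discriminant check: Δ ∝ 4a³ + 27b² = 4·3³ + 27·9² = 4·27 + 27·81 ≡ 15 (mod 19). Nonzero ⇒ E is nonsingular.
For each x ∈ F_19, compute rhs = x³ + 3·x + 9 mod 19, then count y ∈ F_19 with y² ≡ rhs.
  x = 0: rhs = 9, matching y values: 3, 16 (2 points).
  x = 1: rhs = 13, matching y values: none (0 points).
  x = 2: rhs = 4, matching y values: 2, 17 (2 points).
  x = 3: rhs = 7, matching y values: 8, 11 (2 points).
  x = 4: rhs = 9, matching y values: 3, 16 (2 points).
  x = 5: rhs = 16, matching y values: 4, 15 (2 points).
  x = 6: rhs = 15, matching y values: none (0 points).
  x = 7: rhs = 12, matching y values: none (0 points).
  x = 8: rhs = 13, matching y values: none (0 points).
  x = 9: rhs = 5, matching y values: 9, 10 (2 points).
  x = 10: rhs = 13, matching y values: none (0 points).
  x = 11: rhs = 5, matching y values: 9, 10 (2 points).
  x = 12: rhs = 6, matching y values: 5, 14 (2 points).
  x = 13: rhs = 3, matching y values: none (0 points).
  x = 14: rhs = 2, matching y values: none (0 points).
  x = 15: rhs = 9, matching y values: 3, 16 (2 points).
  x = 16: rhs = 11, matching y values: 7, 12 (2 points).
  x = 17: rhs = 14, matching y values: none (0 points).
  x = 18: rhs = 5, matching y values: 9, 10 (2 points).
Total affine count: 22.
Full point count |E(F_19)| = 22 + 1 = 23.
Hasse bound: |23 − (19+1)| = |3| = 3 ≤ 2√19 ≈ 8.7178 ✓.


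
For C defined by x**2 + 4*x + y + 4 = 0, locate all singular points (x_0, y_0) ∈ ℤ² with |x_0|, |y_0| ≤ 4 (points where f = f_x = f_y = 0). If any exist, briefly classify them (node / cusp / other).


No singular points in the scanned grid; C is smooth there.

Compute partial derivatives:
  f_x = 2*x + 4.
  f_y = 1.
f_y = 1 is a nonzero constant, so f_y never vanishes: no point (x, y) can satisfy f = f_x = f_y = 0. In particular no (x, y) ∈ {−4, ..., 4}² is singular; the curve is smooth.


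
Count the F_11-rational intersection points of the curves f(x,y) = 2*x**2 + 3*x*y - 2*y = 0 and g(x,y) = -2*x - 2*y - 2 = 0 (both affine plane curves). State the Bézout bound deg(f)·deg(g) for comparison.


Common zeros: {(1, 9), (9, 1)}; count = 2; Bézout bound = 2.

deg(f) = 2, deg(g) = 1, so Bézout bound = 2.
Scan x ∈ F_11. For each x, list the y ∈ F_11 with f(x, y) ≡ 0 and those with g(x, y) ≡ 0 (mod 11); the common zeros in that column are the intersection.
  x = 0: f ≡ 0 at y ∈ {0}; g ≡ 0 at y ∈ {10}; common: ∅.
  x = 1: f ≡ 0 at y ∈ {9}; g ≡ 0 at y ∈ {9}; common: {9}.
  x = 2: f ≡ 0 at y ∈ {9}; g ≡ 0 at y ∈ {8}; common: ∅.
  x = 3: f ≡ 0 at y ∈ {10}; g ≡ 0 at y ∈ {7}; common: ∅.
  x = 4: f ≡ 0 at y ∈ {10}; g ≡ 0 at y ∈ {6}; common: ∅.
  x = 5: f ≡ 0 at y ∈ {8}; g ≡ 0 at y ∈ {5}; common: ∅.
  x = 6: f ≡ 0 at y ∈ {1}; g ≡ 0 at y ∈ {4}; common: ∅.
  x = 7: f ≡ 0 at y ∈ {7}; g ≡ 0 at y ∈ {3}; common: ∅.
  x = 8: f ≡ 0 at y ∈ ∅; g ≡ 0 at y ∈ {2}; common: ∅.
  x = 9: f ≡ 0 at y ∈ {1}; g ≡ 0 at y ∈ {1}; common: {1}.
  x = 10: f ≡ 0 at y ∈ {7}; g ≡ 0 at y ∈ {0}; common: ∅.
Collecting: common zeros = {(1, 9), (9, 1)}, so the count is 2.
Comparison with the Bézout bound: 2 ≤ 2 = deg(f)·deg(g), as expected for curves with no common component (the bound is attained).


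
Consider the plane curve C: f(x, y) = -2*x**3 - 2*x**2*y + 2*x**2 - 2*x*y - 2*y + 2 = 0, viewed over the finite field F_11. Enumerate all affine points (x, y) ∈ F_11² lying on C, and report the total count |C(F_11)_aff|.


Affine F_11-points: {(0, 1), (1, 4), (2, 9), (3, 8), (4, 3), (5, 0), (6, 3), (7, 2), (8, 10), (9, 8), (10, 3)}; count = 11.

For each of the 121 pairs (x, y) ∈ F_11², evaluate f(x, y) mod 11. Record the zeros.
  x = 0: [0↦2, 1↦0, 2↦9, 3↦7, 4↦5, 5↦3, 6↦1, 7↦10, 8↦8, 9↦6, 10↦4]  zeros at y ∈ {1}
  x = 1: [0↦2, 1↦7, 2↦1, 3↦6, 4↦0, 5↦5, 6↦10, 7↦4, 8↦9, 9↦3, 10↦8]  zeros at y ∈ {4}
  x = 2: [0↦5, 1↦2, 2↦10, 3↦7, 4↦4, 5↦1, 6↦9, 7↦6, 8↦3, 9↦0, 10↦8]  zeros at y ∈ {9}
  x = 3: [0↦10, 1↦6, 2↦2, 3↦9, 4↦5, 5↦1, 6↦8, 7↦4, 8↦0, 9↦7, 10↦3]  zeros at y ∈ {8}
  x = 4: [0↦5, 1↦7, 2↦9, 3↦0, 4↦2, 5↦4, 6↦6, 7↦8, 8↦10, 9↦1, 10↦3]  zeros at y ∈ {3}
  x = 5: [0↦0, 1↦4, 2↦8, 3↦1, 4↦5, 5↦9, 6↦2, 7↦6, 8↦10, 9↦3, 10↦7]  zeros at y ∈ {0}
  x = 6: [0↦5, 1↦7, 2↦9, 3↦0, 4↦2, 5↦4, 6↦6, 7↦8, 8↦10, 9↦1, 10↦3]  zeros at y ∈ {3}
  x = 7: [0↦8, 1↦4, 2↦0, 3↦7, 4↦3, 5↦10, 6↦6, 7↦2, 8↦9, 9↦5, 10↦1]  zeros at y ∈ {2}
  x = 8: [0↦8, 1↦5, 2↦2, 3↦10, 4↦7, 5↦4, 6↦1, 7↦9, 8↦6, 9↦3, 10↦0]  zeros at y ∈ {10}
  x = 9: [0↦4, 1↦9, 2↦3, 3↦8, 4↦2, 5↦7, 6↦1, 7↦6, 8↦0, 9↦5, 10↦10]  zeros at y ∈ {8}
  x = 10: [0↦6, 1↦4, 2↦2, 3↦0, 4↦9, 5↦7, 6↦5, 7↦3, 8↦1, 9↦10, 10↦8]  zeros at y ∈ {3}
Collecting zeros: affine points = {(0, 1), (1, 4), (2, 9), (3, 8), (4, 3), (5, 0), (6, 3), (7, 2), (8, 10), (9, 8), (10, 3)}.
Total count |C(F_11)_aff| = 11.


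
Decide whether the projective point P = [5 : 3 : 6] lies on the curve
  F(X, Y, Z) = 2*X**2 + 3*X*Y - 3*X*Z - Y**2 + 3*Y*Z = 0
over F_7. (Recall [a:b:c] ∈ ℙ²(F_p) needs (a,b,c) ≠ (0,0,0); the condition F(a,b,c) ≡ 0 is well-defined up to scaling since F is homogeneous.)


F(5,3,6) ≡ 1 (mod 7); P is NOT on the curve.

Evaluate F(5, 3, 6) term-by-term (mod 7).
  2*X**2 ↦ 2·25·1·1 = 50
  3*X*Y ↦ 3·5·3·1 = 45
  -3*X*Z ↦ -3·5·1·6 = -90
  -Y**2 ↦ -1·1·9·1 = -9
  3*Y*Z ↦ 3·1·3·6 = 54
Sum: F(5, 3, 6) = (50) + (45) + (-90) + (-9) + (54) = 50.
Reducing mod 7: 50 ≡ 1 (mod 7).
Since F(a, b, c) ≡ 1 ≠ 0 (mod 7), P does NOT lie on the curve.


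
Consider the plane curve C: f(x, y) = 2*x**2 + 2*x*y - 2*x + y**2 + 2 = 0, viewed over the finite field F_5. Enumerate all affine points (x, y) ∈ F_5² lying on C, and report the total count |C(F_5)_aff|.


Affine F_5-points: {(1, 1), (1, 2), (3, 2), (4, 1)}; count = 4.

For each of the 25 pairs (x, y) ∈ F_5², evaluate f(x, y) mod 5. Record the zeros.
  x = 0: [0↦2, 1↦3, 2↦1, 3↦1, 4↦3]  zeros at y ∈ ∅
  x = 1: [0↦2, 1↦0, 2↦0, 3↦2, 4↦1]  zeros at y ∈ {1, 2}
  x = 2: [0↦1, 1↦1, 2↦3, 3↦2, 4↦3]  zeros at y ∈ ∅
  x = 3: [0↦4, 1↦1, 2↦0, 3↦1, 4↦4]  zeros at y ∈ {2}
  x = 4: [0↦1, 1↦0, 2↦1, 3↦4, 4↦4]  zeros at y ∈ {1}
Collecting zeros: affine points = {(1, 1), (1, 2), (3, 2), (4, 1)}.
Total count |C(F_5)_aff| = 4.


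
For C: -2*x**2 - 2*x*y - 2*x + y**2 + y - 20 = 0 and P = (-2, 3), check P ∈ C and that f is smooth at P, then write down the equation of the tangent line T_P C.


Tangent line at P: 11*y - 33 = 0.

Step 1: f(-2, 3) = 0, so P lies on C.
Step 2: partial derivatives
  f_x(x, y) = -4*x - 2*y - 2, f_y(x, y) = -2*x + 2*y + 1.
  f_x(P) = 0, f_y(P) = 11 (gradient nonzero, so P is smooth).
Step 3: tangent line at P: 0·(x − -2) + 11·(y − 3) = 0.
Expanding: 11*y - 33 = 0.


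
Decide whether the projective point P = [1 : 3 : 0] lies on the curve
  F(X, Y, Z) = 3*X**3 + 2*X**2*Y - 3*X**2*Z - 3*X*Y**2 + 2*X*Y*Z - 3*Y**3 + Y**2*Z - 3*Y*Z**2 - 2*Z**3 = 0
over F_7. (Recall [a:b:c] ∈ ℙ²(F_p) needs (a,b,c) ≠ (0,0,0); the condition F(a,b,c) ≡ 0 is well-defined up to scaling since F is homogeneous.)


F(1,3,0) ≡ 6 (mod 7); P is NOT on the curve.

Evaluate F(1, 3, 0) term-by-term (mod 7).
  3*X**3 ↦ 3·1·1·1 = 3
  2*X**2*Y ↦ 2·1·3·1 = 6
  -3*X**2*Z ↦ -3·1·1·0 = 0
  -3*X*Y**2 ↦ -3·1·9·1 = -27
  2*X*Y*Z ↦ 2·1·3·0 = 0
  -3*Y**3 ↦ -3·1·27·1 = -81
  Y**2*Z ↦ 1·1·9·0 = 0
  -3*Y*Z**2 ↦ -3·1·3·0 = 0
  -2*Z**3 ↦ -2·1·1·0 = 0
Sum: F(1, 3, 0) = (3) + (6) + (0) + (-27) + (0) + (-81) + (0) + (0) + (0) = -99.
Reducing mod 7: -99 ≡ 6 (mod 7).
Since F(a, b, c) ≡ 6 ≠ 0 (mod 7), P does NOT lie on the curve.


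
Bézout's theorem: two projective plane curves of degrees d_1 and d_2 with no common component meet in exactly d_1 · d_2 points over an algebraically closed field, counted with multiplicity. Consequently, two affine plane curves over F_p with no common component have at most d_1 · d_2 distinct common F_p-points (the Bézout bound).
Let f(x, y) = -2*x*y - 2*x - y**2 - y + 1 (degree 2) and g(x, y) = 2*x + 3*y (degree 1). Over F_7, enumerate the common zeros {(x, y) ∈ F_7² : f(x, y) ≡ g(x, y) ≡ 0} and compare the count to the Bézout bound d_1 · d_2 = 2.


Common zeros: ∅; count = 0; Bézout bound = 2.

deg(f) = 2, deg(g) = 1, so Bézout bound = 2.
Scan x ∈ F_7. For each x, list the y ∈ F_7 with f(x, y) ≡ 0 and those with g(x, y) ≡ 0 (mod 7); the common zeros in that column are the intersection.
  x = 0: f ≡ 0 at y ∈ ∅; g ≡ 0 at y ∈ {0}; common: ∅.
  x = 1: f ≡ 0 at y ∈ ∅; g ≡ 0 at y ∈ {4}; common: ∅.
  x = 2: f ≡ 0 at y ∈ ∅; g ≡ 0 at y ∈ {1}; common: ∅.
  x = 3: f ≡ 0 at y ∈ {3, 4}; g ≡ 0 at y ∈ {5}; common: ∅.
  x = 4: f ≡ 0 at y ∈ {0, 5}; g ≡ 0 at y ∈ {2}; common: ∅.
  x = 5: f ≡ 0 at y ∈ {1, 2}; g ≡ 0 at y ∈ {6}; common: ∅.
  x = 6: f ≡ 0 at y ∈ ∅; g ≡ 0 at y ∈ {3}; common: ∅.
Collecting: common zeros = ∅, so the count is 0.
Comparison with the Bézout bound: 0 ≤ 2 = deg(f)·deg(g), as expected for curves with no common component (the affine F_7-count falls short of the bound because intersections may lie at infinity, over extension fields, or carry multiplicity).


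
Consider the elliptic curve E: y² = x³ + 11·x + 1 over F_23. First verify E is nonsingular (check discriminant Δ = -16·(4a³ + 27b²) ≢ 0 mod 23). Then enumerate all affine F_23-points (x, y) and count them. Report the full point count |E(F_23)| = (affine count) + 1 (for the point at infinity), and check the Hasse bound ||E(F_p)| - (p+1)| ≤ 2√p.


Affine points = {(0, 1), (0, 22), (1, 6), (1, 17), (2, 10), (2, 13), (8, 7), (8, 16), (9, 1), (9, 22), (11, 2), (11, 21), (13, 8), (13, 15), (14, 1), (14, 22), (16, 8), (16, 15), (17, 8), (17, 15), (19, 10), (19, 13), (22, 9), (22, 14)}; affine count = 24; |E(F_23)| = 25.

Discriminant check: Δ ∝ 4a³ + 27b² = 4·11³ + 27·1² = 4·1331 + 27·1 ≡ 15 (mod 23). Nonzero ⇒ E is nonsingular.
For each x ∈ F_23, compute rhs = x³ + 11·x + 1 mod 23, then count y ∈ F_23 with y² ≡ rhs.
  x = 0: rhs = 1, matching y values: 1, 22 (2 points).
  x = 1: rhs = 13, matching y values: 6, 17 (2 points).
  x = 2: rhs = 8, matching y values: 10, 13 (2 points).
  x = 3: rhs = 15, matching y values: none (0 points).
  x = 4: rhs = 17, matching y values: none (0 points).
  x = 5: rhs = 20, matching y values: none (0 points).
  x = 6: rhs = 7, matching y values: none (0 points).
  x = 7: rhs = 7, matching y values: none (0 points).
  x = 8: rhs = 3, matching y values: 7, 16 (2 points).
  x = 9: rhs = 1, matching y values: 1, 22 (2 points).
  x = 10: rhs = 7, matching y values: none (0 points).
  x = 11: rhs = 4, matching y values: 2, 21 (2 points).
  x = 12: rhs = 21, matching y values: none (0 points).
  x = 13: rhs = 18, matching y values: 8, 15 (2 points).
  x = 14: rhs = 1, matching y values: 1, 22 (2 points).
  x = 15: rhs = 22, matching y values: none (0 points).
  x = 16: rhs = 18, matching y values: 8, 15 (2 points).
  x = 17: rhs = 18, matching y values: 8, 15 (2 points).
  x = 18: rhs = 5, matching y values: none (0 points).
  x = 19: rhs = 8, matching y values: 10, 13 (2 points).
  x = 20: rhs = 10, matching y values: none (0 points).
  x = 21: rhs = 17, matching y values: none (0 points).
  x = 22: rhs = 12, matching y values: 9, 14 (2 points).
Total affine count: 24.
Full point count |E(F_23)| = 24 + 1 = 25.
Hasse bound: |25 − (23+1)| = |1| = 1 ≤ 2√23 ≈ 9.5917 ✓.


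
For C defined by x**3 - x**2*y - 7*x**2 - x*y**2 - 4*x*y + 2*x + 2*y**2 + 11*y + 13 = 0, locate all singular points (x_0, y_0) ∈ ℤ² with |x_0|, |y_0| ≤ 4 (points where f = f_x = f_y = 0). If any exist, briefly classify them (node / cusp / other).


Singular points: {(1, -3)}; classification: node.

Compute partial derivatives:
  f_x = 3*x**2 - 2*x*y - 14*x - y**2 - 4*y + 2.
  f_y = -x**2 - 2*x*y - 4*x + 4*y + 11.
Scan x_0 ∈ {−4, ..., 4}. For each x_0, f_y(x_0, y) is a polynomial in y; find its integer roots y ∈ {−4, ..., 4}, then test f_x and f at those candidates.
  x = -4: f_y(-4, y) = 12*y + 11; no integer root y with |y| ≤ 4.
  x = -3: f_y(-3, y) = 10*y + 14; no integer root y with |y| ≤ 4.
  x = -2: f_y(-2, y) = 8*y + 15; no integer root y with |y| ≤ 4.
  x = -1: f_y(-1, y) = 6*y + 14; no integer root y with |y| ≤ 4.
  x = 0: f_y(0, y) = 4*y + 11; no integer root y with |y| ≤ 4.
  x = 1: f_y(1, y) = 2*y + 6; vanishes at y ∈ {-3}. (1, -3): f_x = 0, f = 0 — SINGULAR.
  x = 2: f_y(2, y) = -1; no integer root y with |y| ≤ 4.
  x = 3: f_y(3, y) = -2*y - 10; no integer root y with |y| ≤ 4.
  x = 4: f_y(4, y) = -4*y - 21; no integer root y with |y| ≤ 4.
Only singular point on the grid: (1, -3).
Classify: substitute x = 1 + u, y = -3 + v and expand: f = u**3 - u**2*v - u**2 - u*v**2 + v**2.
No constant or linear terms (consistent with a singular point). Quadratic part: -u**2 + v**2. Cubic part: u**3 - u**2*v - u*v**2.
The quadratic part v**2 - u**2 = (v − u)(v + u) splits into two distinct linear factors, so there are two distinct tangent lines y − -3 = ±(x − 1) — this is a node (ordinary double point).
Classification: node.


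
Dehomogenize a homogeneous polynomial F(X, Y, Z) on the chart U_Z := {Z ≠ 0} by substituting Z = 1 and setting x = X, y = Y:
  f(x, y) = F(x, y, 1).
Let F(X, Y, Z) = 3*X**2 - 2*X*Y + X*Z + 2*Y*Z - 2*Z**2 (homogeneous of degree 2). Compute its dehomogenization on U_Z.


f(x, y) = 3*x**2 - 2*x*y + x + 2*y - 2

On U_Z we set Z = 1. Each monomial c·X^i·Y^j·Z^k in F becomes c·x^i·y^j·1^k = c·x^i·y^j.
Substituting Z = 1: F(X, Y, 1) = 3*x**2 - 2*x*y + x + 2*y - 2.
Note: deg(f) ≤ deg(F) = 2; strict inequality happens when F is divisible by Z (lost terms).


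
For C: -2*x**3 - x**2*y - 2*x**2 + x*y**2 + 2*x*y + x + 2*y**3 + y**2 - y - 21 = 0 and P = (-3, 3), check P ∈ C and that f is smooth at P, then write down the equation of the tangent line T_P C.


Tangent line at P: -8*x + 26*y - 102 = 0.

Step 1: f(-3, 3) = 0, so P lies on C.
Step 2: partial derivatives
  f_x(x, y) = -6*x**2 - 2*x*y - 4*x + y**2 + 2*y + 1, f_y(x, y) = -x**2 + 2*x*y + 2*x + 6*y**2 + 2*y - 1.
  f_x(P) = -8, f_y(P) = 26 (gradient nonzero, so P is smooth).
Step 3: tangent line at P: -8·(x − -3) + 26·(y − 3) = 0.
Expanding: -8*x + 26*y - 102 = 0.


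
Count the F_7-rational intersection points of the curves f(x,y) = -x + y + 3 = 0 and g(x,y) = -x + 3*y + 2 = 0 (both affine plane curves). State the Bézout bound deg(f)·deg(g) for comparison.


Common zeros: {(0, 4)}; count = 1; Bézout bound = 1.

deg(f) = 1, deg(g) = 1, so Bézout bound = 1.
Scan x ∈ F_7. For each x, list the y ∈ F_7 with f(x, y) ≡ 0 and those with g(x, y) ≡ 0 (mod 7); the common zeros in that column are the intersection.
  x = 0: f ≡ 0 at y ∈ {4}; g ≡ 0 at y ∈ {4}; common: {4}.
  x = 1: f ≡ 0 at y ∈ {5}; g ≡ 0 at y ∈ {2}; common: ∅.
  x = 2: f ≡ 0 at y ∈ {6}; g ≡ 0 at y ∈ {0}; common: ∅.
  x = 3: f ≡ 0 at y ∈ {0}; g ≡ 0 at y ∈ {5}; common: ∅.
  x = 4: f ≡ 0 at y ∈ {1}; g ≡ 0 at y ∈ {3}; common: ∅.
  x = 5: f ≡ 0 at y ∈ {2}; g ≡ 0 at y ∈ {1}; common: ∅.
  x = 6: f ≡ 0 at y ∈ {3}; g ≡ 0 at y ∈ {6}; common: ∅.
Collecting: common zeros = {(0, 4)}, so the count is 1.
Comparison with the Bézout bound: 1 ≤ 1 = deg(f)·deg(g), as expected for curves with no common component (the bound is attained).


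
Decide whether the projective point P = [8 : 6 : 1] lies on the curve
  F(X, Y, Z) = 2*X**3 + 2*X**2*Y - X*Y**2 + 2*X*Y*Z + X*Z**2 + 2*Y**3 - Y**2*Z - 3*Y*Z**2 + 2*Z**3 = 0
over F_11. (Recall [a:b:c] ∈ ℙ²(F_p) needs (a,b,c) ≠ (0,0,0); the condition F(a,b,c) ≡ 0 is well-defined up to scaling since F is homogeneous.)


F(8,6,1) ≡ 8 (mod 11); P is NOT on the curve.

Evaluate F(8, 6, 1) term-by-term (mod 11).
  2*X**3 ↦ 2·512·1·1 = 1024
  2*X**2*Y ↦ 2·64·6·1 = 768
  -X*Y**2 ↦ -1·8·36·1 = -288
  2*X*Y*Z ↦ 2·8·6·1 = 96
  X*Z**2 ↦ 1·8·1·1 = 8
  2*Y**3 ↦ 2·1·216·1 = 432
  -Y**2*Z ↦ -1·1·36·1 = -36
  -3*Y*Z**2 ↦ -3·1·6·1 = -18
  2*Z**3 ↦ 2·1·1·1 = 2
Sum: F(8, 6, 1) = (1024) + (768) + (-288) + (96) + (8) + (432) + (-36) + (-18) + (2) = 1988.
Reducing mod 11: 1988 ≡ 8 (mod 11).
Since F(a, b, c) ≡ 8 ≠ 0 (mod 11), P does NOT lie on the curve.


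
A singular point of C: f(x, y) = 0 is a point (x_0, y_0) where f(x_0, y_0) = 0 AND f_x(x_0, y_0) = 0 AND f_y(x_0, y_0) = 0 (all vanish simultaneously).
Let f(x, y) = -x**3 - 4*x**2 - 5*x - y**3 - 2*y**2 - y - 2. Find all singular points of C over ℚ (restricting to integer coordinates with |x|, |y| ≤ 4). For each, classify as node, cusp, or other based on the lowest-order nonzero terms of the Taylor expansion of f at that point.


Singular points: {(-1, -1)}; classification: node.

Compute partial derivatives:
  f_x = -3*x**2 - 8*x - 5.
  f_y = -3*y**2 - 4*y - 1.
Scan x_0 ∈ {−4, ..., 4}. For each x_0, f_y(x_0, y) is a polynomial in y; find its integer roots y ∈ {−4, ..., 4}, then test f_x and f at those candidates.
  x = -4: f_y(-4, y) = -3*y**2 - 4*y - 1; vanishes at y ∈ {-1}. (-4, -1): f_x = -21 ≠ 0.
  x = -3: f_y(-3, y) = -3*y**2 - 4*y - 1; vanishes at y ∈ {-1}. (-3, -1): f_x = -8 ≠ 0.
  x = -2: f_y(-2, y) = -3*y**2 - 4*y - 1; vanishes at y ∈ {-1}. (-2, -1): f_x = -1 ≠ 0.
  x = -1: f_y(-1, y) = -3*y**2 - 4*y - 1; vanishes at y ∈ {-1}. (-1, -1): f_x = 0, f = 0 — SINGULAR.
  x = 0: f_y(0, y) = -3*y**2 - 4*y - 1; vanishes at y ∈ {-1}. (0, -1): f_x = -5 ≠ 0.
  x = 1: f_y(1, y) = -3*y**2 - 4*y - 1; vanishes at y ∈ {-1}. (1, -1): f_x = -16 ≠ 0.
  x = 2: f_y(2, y) = -3*y**2 - 4*y - 1; vanishes at y ∈ {-1}. (2, -1): f_x = -33 ≠ 0.
  x = 3: f_y(3, y) = -3*y**2 - 4*y - 1; vanishes at y ∈ {-1}. (3, -1): f_x = -56 ≠ 0.
  x = 4: f_y(4, y) = -3*y**2 - 4*y - 1; vanishes at y ∈ {-1}. (4, -1): f_x = -85 ≠ 0.
Only singular point on the grid: (-1, -1).
Classify: substitute x = -1 + u, y = -1 + v and expand: f = -u**3 - u**2 - v**3 + v**2.
No constant or linear terms (consistent with a singular point). Quadratic part: -u**2 + v**2. Cubic part: -u**3 - v**3.
The quadratic part v**2 - u**2 = (v − u)(v + u) splits into two distinct linear factors, so there are two distinct tangent lines y − -1 = ±(x − -1) — this is a node (ordinary double point).
Classification: node.


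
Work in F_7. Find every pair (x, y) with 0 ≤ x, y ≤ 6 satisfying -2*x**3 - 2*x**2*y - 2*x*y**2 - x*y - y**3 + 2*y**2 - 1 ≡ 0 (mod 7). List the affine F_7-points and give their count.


Affine F_7-points: {(0, 1), (1, 1), (3, 5), (4, 6), (5, 1), (5, 6), (6, 2), (6, 3), (6, 6)}; count = 9.

For each of the 49 pairs (x, y) ∈ F_7², evaluate f(x, y) mod 7. Record the zeros.
  x = 0: [0↦6, 1↦0, 2↦6, 3↦4, 4↦2, 5↦1, 6↦2]  zeros at y ∈ {1}
  x = 1: [0↦4, 1↦0, 2↦4, 3↦3, 4↦5, 5↦4, 6↦1]  zeros at y ∈ {1}
  x = 2: [0↦4, 1↦5, 2↦3, 3↦6, 4↦1, 5↦3, 6↦6]  zeros at y ∈ ∅
  x = 3: [0↦1, 1↦3, 2↦5, 3↦1, 4↦6, 5↦0, 6↦5]  zeros at y ∈ {5}
  x = 4: [0↦4, 1↦3, 2↦5, 3↦4, 4↦1, 5↦4, 6↦0]  zeros at y ∈ {6}
  x = 5: [0↦1, 1↦0, 2↦5, 3↦3, 4↦2, 5↦3, 6↦0]  zeros at y ∈ {1, 6}
  x = 6: [0↦1, 1↦3, 2↦0, 3↦0, 4↦4, 5↦6, 6↦0]  zeros at y ∈ {2, 3, 6}
Collecting zeros: affine points = {(0, 1), (1, 1), (3, 5), (4, 6), (5, 1), (5, 6), (6, 2), (6, 3), (6, 6)}.
Total count |C(F_7)_aff| = 9.


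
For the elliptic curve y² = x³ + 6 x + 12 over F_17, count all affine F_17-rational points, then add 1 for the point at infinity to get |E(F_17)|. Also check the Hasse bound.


Affine points = {(1, 6), (1, 11), (2, 7), (2, 10), (4, 7), (4, 10), (6, 3), (6, 14), (9, 8), (9, 9), (10, 1), (10, 16), (11, 7), (11, 10), (13, 3), (13, 14), (14, 1), (14, 16), (15, 3), (15, 14)}; affine count = 20; |E(F_17)| = 21.

Discriminant check: Δ ∝ 4a³ + 27b² = 4·6³ + 27·12² = 4·216 + 27·144 ≡ 9 (mod 17). Nonzero ⇒ E is nonsingular.
For each x ∈ F_17, compute rhs = x³ + 6·x + 12 mod 17, then count y ∈ F_17 with y² ≡ rhs.
  x = 0: rhs = 12, matching y values: none (0 points).
  x = 1: rhs = 2, matching y values: 6, 11 (2 points).
  x = 2: rhs = 15, matching y values: 7, 10 (2 points).
  x = 3: rhs = 6, matching y values: none (0 points).
  x = 4: rhs = 15, matching y values: 7, 10 (2 points).
  x = 5: rhs = 14, matching y values: none (0 points).
  x = 6: rhs = 9, matching y values: 3, 14 (2 points).
  x = 7: rhs = 6, matching y values: none (0 points).
  x = 8: rhs = 11, matching y values: none (0 points).
  x = 9: rhs = 13, matching y values: 8, 9 (2 points).
  x = 10: rhs = 1, matching y values: 1, 16 (2 points).
  x = 11: rhs = 15, matching y values: 7, 10 (2 points).
  x = 12: rhs = 10, matching y values: none (0 points).
  x = 13: rhs = 9, matching y values: 3, 14 (2 points).
  x = 14: rhs = 1, matching y values: 1, 16 (2 points).
  x = 15: rhs = 9, matching y values: 3, 14 (2 points).
  x = 16: rhs = 5, matching y values: none (0 points).
Total affine count: 20.
Full point count |E(F_17)| = 20 + 1 = 21.
Hasse bound: |21 − (17+1)| = |3| = 3 ≤ 2√17 ≈ 8.2462 ✓.


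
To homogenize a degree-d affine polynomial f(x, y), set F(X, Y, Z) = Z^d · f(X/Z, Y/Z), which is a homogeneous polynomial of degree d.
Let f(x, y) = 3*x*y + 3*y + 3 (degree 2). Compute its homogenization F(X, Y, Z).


F(X, Y, Z) = 3*X*Y + 3*Y*Z + 3*Z**2

deg(f) = 2.
Substitute x = X/Z, y = Y/Z into f, then multiply by Z^2.
  monomial 3·x^1·y^1 ↦ 3·X^1·Y^1·Z^0.
  monomial 3·x^0·y^1 ↦ 3·X^0·Y^1·Z^1.
  monomial 3·x^0·y^0 ↦ 3·X^0·Y^0·Z^2.
Collecting: F(X, Y, Z) = 3*X*Y + 3*Y*Z + 3*Z**2.


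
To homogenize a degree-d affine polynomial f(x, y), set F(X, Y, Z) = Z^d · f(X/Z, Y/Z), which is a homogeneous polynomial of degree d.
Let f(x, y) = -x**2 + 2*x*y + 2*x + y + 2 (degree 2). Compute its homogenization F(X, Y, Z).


F(X, Y, Z) = -X**2 + 2*X*Y + 2*X*Z + Y*Z + 2*Z**2

deg(f) = 2.
Substitute x = X/Z, y = Y/Z into f, then multiply by Z^2.
  monomial -1·x^2·y^0 ↦ -1·X^2·Y^0·Z^0.
  monomial 2·x^1·y^1 ↦ 2·X^1·Y^1·Z^0.
  monomial 2·x^1·y^0 ↦ 2·X^1·Y^0·Z^1.
  monomial 1·x^0·y^1 ↦ 1·X^0·Y^1·Z^1.
  monomial 2·x^0·y^0 ↦ 2·X^0·Y^0·Z^2.
Collecting: F(X, Y, Z) = -X**2 + 2*X*Y + 2*X*Z + Y*Z + 2*Z**2.


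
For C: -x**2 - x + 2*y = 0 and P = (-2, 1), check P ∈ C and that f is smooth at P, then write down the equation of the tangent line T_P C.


Tangent line at P: 3*x + 2*y + 4 = 0.

Step 1: f(-2, 1) = 0, so P lies on C.
Step 2: partial derivatives
  f_x(x, y) = -2*x - 1, f_y(x, y) = 2.
  f_x(P) = 3, f_y(P) = 2 (gradient nonzero, so P is smooth).
Step 3: tangent line at P: 3·(x − -2) + 2·(y − 1) = 0.
Expanding: 3*x + 2*y + 4 = 0.


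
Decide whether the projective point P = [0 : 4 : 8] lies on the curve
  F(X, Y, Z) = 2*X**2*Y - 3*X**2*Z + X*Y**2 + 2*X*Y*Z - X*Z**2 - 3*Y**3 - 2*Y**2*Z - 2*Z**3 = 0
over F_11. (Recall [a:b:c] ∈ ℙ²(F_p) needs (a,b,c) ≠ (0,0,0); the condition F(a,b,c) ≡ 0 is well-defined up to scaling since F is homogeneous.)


F(0,4,8) ≡ 2 (mod 11); P is NOT on the curve.

Evaluate F(0, 4, 8) term-by-term (mod 11).
  2*X**2*Y ↦ 2·0·4·1 = 0
  -3*X**2*Z ↦ -3·0·1·8 = 0
  X*Y**2 ↦ 1·0·16·1 = 0
  2*X*Y*Z ↦ 2·0·4·8 = 0
  -X*Z**2 ↦ -1·0·1·64 = 0
  -3*Y**3 ↦ -3·1·64·1 = -192
  -2*Y**2*Z ↦ -2·1·16·8 = -256
  -2*Z**3 ↦ -2·1·1·512 = -1024
Sum: F(0, 4, 8) = (0) + (0) + (0) + (0) + (0) + (-192) + (-256) + (-1024) = -1472.
Reducing mod 11: -1472 ≡ 2 (mod 11).
Since F(a, b, c) ≡ 2 ≠ 0 (mod 11), P does NOT lie on the curve.


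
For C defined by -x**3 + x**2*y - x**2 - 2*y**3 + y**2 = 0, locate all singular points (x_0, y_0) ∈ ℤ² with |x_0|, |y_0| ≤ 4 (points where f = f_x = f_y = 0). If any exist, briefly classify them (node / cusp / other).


Singular points: {(0, 0)}; classification: node.

Compute partial derivatives:
  f_x = -3*x**2 + 2*x*y - 2*x.
  f_y = x**2 - 6*y**2 + 2*y.
Scan x_0 ∈ {−4, ..., 4}. For each x_0, f_y(x_0, y) is a polynomial in y; find its integer roots y ∈ {−4, ..., 4}, then test f_x and f at those candidates.
  x = -4: f_y(-4, y) = -6*y**2 + 2*y + 16; no integer root y with |y| ≤ 4.
  x = -3: f_y(-3, y) = -6*y**2 + 2*y + 9; no integer root y with |y| ≤ 4.
  x = -2: f_y(-2, y) = -6*y**2 + 2*y + 4; vanishes at y ∈ {1}. (-2, 1): f_x = -12 ≠ 0.
  x = -1: f_y(-1, y) = -6*y**2 + 2*y + 1; no integer root y with |y| ≤ 4.
  x = 0: f_y(0, y) = -6*y**2 + 2*y; vanishes at y ∈ {0}. (0, 0): f_x = 0, f = 0 — SINGULAR.
  x = 1: f_y(1, y) = -6*y**2 + 2*y + 1; no integer root y with |y| ≤ 4.
  x = 2: f_y(2, y) = -6*y**2 + 2*y + 4; vanishes at y ∈ {1}. (2, 1): f_x = -12 ≠ 0.
  x = 3: f_y(3, y) = -6*y**2 + 2*y + 9; no integer root y with |y| ≤ 4.
  x = 4: f_y(4, y) = -6*y**2 + 2*y + 16; no integer root y with |y| ≤ 4.
Only singular point on the grid: (0, 0).
Classify: substitute x = 0 + u, y = 0 + v and expand: f = -u**3 + u**2*v - u**2 - 2*v**3 + v**2.
No constant or linear terms (consistent with a singular point). Quadratic part: -u**2 + v**2. Cubic part: -u**3 + u**2*v - 2*v**3.
The quadratic part v**2 - u**2 = (v − u)(v + u) splits into two distinct linear factors, so there are two distinct tangent lines y − 0 = ±(x − 0) — this is a node (ordinary double point).
Classification: node.


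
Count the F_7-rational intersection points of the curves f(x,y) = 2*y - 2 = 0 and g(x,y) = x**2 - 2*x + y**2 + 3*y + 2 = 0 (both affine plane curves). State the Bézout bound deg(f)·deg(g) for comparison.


Common zeros: {(4, 1), (5, 1)}; count = 2; Bézout bound = 2.

deg(f) = 1, deg(g) = 2, so Bézout bound = 2.
Scan x ∈ F_7. For each x, list the y ∈ F_7 with f(x, y) ≡ 0 and those with g(x, y) ≡ 0 (mod 7); the common zeros in that column are the intersection.
  x = 0: f ≡ 0 at y ∈ {1}; g ≡ 0 at y ∈ {5, 6}; common: ∅.
  x = 1: f ≡ 0 at y ∈ {1}; g ≡ 0 at y ∈ ∅; common: ∅.
  x = 2: f ≡ 0 at y ∈ {1}; g ≡ 0 at y ∈ {5, 6}; common: ∅.
  x = 3: f ≡ 0 at y ∈ {1}; g ≡ 0 at y ∈ ∅; common: ∅.
  x = 4: f ≡ 0 at y ∈ {1}; g ≡ 0 at y ∈ {1, 3}; common: {1}.
  x = 5: f ≡ 0 at y ∈ {1}; g ≡ 0 at y ∈ {1, 3}; common: {1}.
  x = 6: f ≡ 0 at y ∈ {1}; g ≡ 0 at y ∈ ∅; common: ∅.
Collecting: common zeros = {(4, 1), (5, 1)}, so the count is 2.
Comparison with the Bézout bound: 2 ≤ 2 = deg(f)·deg(g), as expected for curves with no common component (the bound is attained).


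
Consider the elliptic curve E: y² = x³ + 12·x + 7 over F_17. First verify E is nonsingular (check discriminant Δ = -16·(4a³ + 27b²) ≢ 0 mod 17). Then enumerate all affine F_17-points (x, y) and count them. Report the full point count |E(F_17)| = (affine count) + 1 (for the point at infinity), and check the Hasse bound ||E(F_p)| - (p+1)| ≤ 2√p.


Affine points = {(3, 6), (3, 11), (4, 0), (7, 3), (7, 14), (11, 5), (11, 12), (12, 3), (12, 14), (15, 3), (15, 14)}; affine count = 11; |E(F_17)| = 12.

Discriminant check: Δ ∝ 4a³ + 27b² = 4·12³ + 27·7² = 4·1728 + 27·49 ≡ 7 (mod 17). Nonzero ⇒ E is nonsingular.
For each x ∈ F_17, compute rhs = x³ + 12·x + 7 mod 17, then count y ∈ F_17 with y² ≡ rhs.
  x = 0: rhs = 7, matching y values: none (0 points).
  x = 1: rhs = 3, matching y values: none (0 points).
  x = 2: rhs = 5, matching y values: none (0 points).
  x = 3: rhs = 2, matching y values: 6, 11 (2 points).
  x = 4: rhs = 0, matching y values: 0 (1 points).
  x = 5: rhs = 5, matching y values: none (0 points).
  x = 6: rhs = 6, matching y values: none (0 points).
  x = 7: rhs = 9, matching y values: 3, 14 (2 points).
  x = 8: rhs = 3, matching y values: none (0 points).
  x = 9: rhs = 11, matching y values: none (0 points).
  x = 10: rhs = 5, matching y values: none (0 points).
  x = 11: rhs = 8, matching y values: 5, 12 (2 points).
  x = 12: rhs = 9, matching y values: 3, 14 (2 points).
  x = 13: rhs = 14, matching y values: none (0 points).
  x = 14: rhs = 12, matching y values: none (0 points).
  x = 15: rhs = 9, matching y values: 3, 14 (2 points).
  x = 16: rhs = 11, matching y values: none (0 points).
Total affine count: 11.
Full point count |E(F_17)| = 11 + 1 = 12.
Hasse bound: |12 − (17+1)| = |-6| = 6 ≤ 2√17 ≈ 8.2462 ✓.


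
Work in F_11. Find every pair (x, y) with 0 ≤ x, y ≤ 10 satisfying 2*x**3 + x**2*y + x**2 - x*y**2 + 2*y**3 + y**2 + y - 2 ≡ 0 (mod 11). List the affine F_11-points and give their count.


Affine F_11-points: {(4, 3), (5, 1), (6, 7), (7, 2), (8, 10), (10, 4)}; count = 6.

For each of the 121 pairs (x, y) ∈ F_11², evaluate f(x, y) mod 11. Record the zeros.
  x = 0: [0↦9, 1↦2, 2↦9, 3↦9, 4↦3, 5↦3, 6↦10, 7↦3, 8↦5, 9↦6, 10↦7]  zeros at y ∈ ∅
  x = 1: [0↦1, 1↦5, 2↦10, 3↦6, 4↦5, 5↦8, 6↦5, 7↦8, 8↦7, 9↦3, 10↦8]  zeros at y ∈ ∅
  x = 2: [0↦7, 1↦2, 2↦7, 3↦1, 4↦7, 5↦4, 6↦4, 7↦8, 8↦6, 9↦10, 10↦10]  zeros at y ∈ ∅
  x = 3: [0↦6, 1↦5, 2↦1, 3↦6, 4↦10, 5↦3, 6↦8, 7↦4, 8↦3, 9↦6, 10↦3]  zeros at y ∈ ∅
  x = 4: [0↦10, 1↦4, 2↦4, 3↦0, 4↦4, 5↦6, 6↦7, 7↦8, 8↦10, 9↦3, 10↦10]  zeros at y ∈ {3}
  x = 5: [0↦9, 1↦0, 2↦6, 3↦6, 4↦1, 5↦3, 6↦2, 7↦10, 8↦6, 9↦2, 10↦10]  zeros at y ∈ {1}
  x = 6: [0↦4, 1↦5, 2↦8, 3↦3, 4↦2, 5↦6, 6↦5, 7↦0, 8↦3, 9↦4, 10↦4]  zeros at y ∈ {7}
  x = 7: [0↦7, 1↦9, 2↦0, 3↦3, 4↦8, 5↦5, 6↦6, 7↦1, 8↦2, 9↦10, 10↦4]  zeros at y ∈ {2}
  x = 8: [0↦8, 1↦2, 2↦5, 3↦7, 4↦9, 5↦1, 6↦6, 7↦3, 8↦4, 9↦10, 10↦0]  zeros at y ∈ {10}
  x = 9: [0↦8, 1↦7, 2↦2, 3↦5, 4↦6, 5↦6, 6↦6, 7↦7, 8↦10, 9↦5, 10↦4]  zeros at y ∈ ∅
  x = 10: [0↦8, 1↦3, 2↦3, 3↦9, 4↦0, 5↦10, 6↦7, 7↦3, 8↦10, 9↦7, 10↦6]  zeros at y ∈ {4}
Collecting zeros: affine points = {(4, 3), (5, 1), (6, 7), (7, 2), (8, 10), (10, 4)}.
Total count |C(F_11)_aff| = 6.


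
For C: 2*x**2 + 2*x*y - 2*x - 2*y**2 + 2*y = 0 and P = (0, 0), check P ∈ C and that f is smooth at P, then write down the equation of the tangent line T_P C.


Tangent line at P: -2*x + 2*y = 0.

Step 1: f(0, 0) = 0, so P lies on C.
Step 2: partial derivatives
  f_x(x, y) = 4*x + 2*y - 2, f_y(x, y) = 2*x - 4*y + 2.
  f_x(P) = -2, f_y(P) = 2 (gradient nonzero, so P is smooth).
Step 3: tangent line at P: -2·(x − 0) + 2·(y − 0) = 0.
Expanding: -2*x + 2*y = 0.


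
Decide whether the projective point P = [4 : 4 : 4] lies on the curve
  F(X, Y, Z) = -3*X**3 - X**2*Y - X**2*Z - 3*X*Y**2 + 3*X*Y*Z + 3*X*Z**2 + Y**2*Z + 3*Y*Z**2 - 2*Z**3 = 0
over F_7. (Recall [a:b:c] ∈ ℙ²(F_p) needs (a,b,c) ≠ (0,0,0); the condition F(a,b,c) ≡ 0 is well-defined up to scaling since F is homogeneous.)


F(4,4,4) ≡ 0 (mod 7); P is on the curve.

Evaluate F(4, 4, 4) term-by-term (mod 7).
  -3*X**3 ↦ -3·64·1·1 = -192
  -X**2*Y ↦ -1·16·4·1 = -64
  -X**2*Z ↦ -1·16·1·4 = -64
  -3*X*Y**2 ↦ -3·4·16·1 = -192
  3*X*Y*Z ↦ 3·4·4·4 = 192
  3*X*Z**2 ↦ 3·4·1·16 = 192
  Y**2*Z ↦ 1·1·16·4 = 64
  3*Y*Z**2 ↦ 3·1·4·16 = 192
  -2*Z**3 ↦ -2·1·1·64 = -128
Sum: F(4, 4, 4) = (-192) + (-64) + (-64) + (-192) + (192) + (192) + (64) + (192) + (-128) = 0.
Reducing mod 7: 0 ≡ 0 (mod 7).
Since F(a, b, c) ≡ 0 (mod 7), P lies on the curve.
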